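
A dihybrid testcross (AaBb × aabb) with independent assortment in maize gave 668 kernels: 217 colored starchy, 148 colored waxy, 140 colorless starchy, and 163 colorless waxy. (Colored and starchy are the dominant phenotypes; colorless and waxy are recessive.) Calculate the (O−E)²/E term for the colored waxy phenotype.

A dihybrid testcross with independent assortment gives a 1:1:1:1 ratio.
Under the 1:1:1:1 hypothesis (Σ ratio = 4, N = 668):
  colored starchy: 668 × 1/4 = 167
  colored waxy: 668 × 1/4 = 167
  colorless starchy: 668 × 1/4 = 167
  colorless waxy: 668 × 1/4 = 167
Contribution of colored waxy: (148 − 167)² / 167 = 2.1617

2.162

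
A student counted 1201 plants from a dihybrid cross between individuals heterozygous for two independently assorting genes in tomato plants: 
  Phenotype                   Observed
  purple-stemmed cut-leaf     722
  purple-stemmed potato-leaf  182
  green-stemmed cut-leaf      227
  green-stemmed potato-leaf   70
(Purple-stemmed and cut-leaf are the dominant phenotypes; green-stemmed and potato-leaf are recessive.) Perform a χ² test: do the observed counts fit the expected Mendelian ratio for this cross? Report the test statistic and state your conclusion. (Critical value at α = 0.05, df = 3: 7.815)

11.831; not consistent

A dihybrid F₂ with independent assortment and complete dominance at both loci gives a 9:3:3:1 phenotypic ratio.
Under the 9:3:3:1 hypothesis (Σ ratio = 16, N = 1201):
  purple-stemmed cut-leaf: 1201 × 9/16 = 675.5625
  purple-stemmed potato-leaf: 1201 × 3/16 = 225.1875
  green-stemmed cut-leaf: 1201 × 3/16 = 225.1875
  green-stemmed potato-leaf: 1201 × 1/16 = 75.0625
χ² = Σ (O − E)² / E
  purple-stemmed cut-leaf: (722 − 675.5625)² / 675.5625 = 3.1921
  purple-stemmed potato-leaf: (182 − 225.1875)² / 225.1875 = 8.2827
  green-stemmed cut-leaf: (227 − 225.1875)² / 225.1875 = 0.0146
  green-stemmed potato-leaf: (70 − 75.0625)² / 75.0625 = 0.3414
χ² = 3.1921 + 8.2827 + 0.0146 + 0.3414 = 11.8308 ≈ 11.831
Degrees of freedom = 4 − 1 = 3; critical value at α = 0.05 is 7.815.
Since 11.831 > 7.815, we reject the null hypothesis — the data do not fit the 9:3:3:1 ratio.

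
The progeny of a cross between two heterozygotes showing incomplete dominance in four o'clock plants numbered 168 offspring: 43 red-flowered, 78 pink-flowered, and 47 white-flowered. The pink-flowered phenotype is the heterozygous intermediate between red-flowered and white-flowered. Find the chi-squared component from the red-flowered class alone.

0.024

With incomplete dominance, a heterozygote × heterozygote cross gives a 1:2:1 phenotypic ratio.
Total ratio parts = 4. Expected numbers out of 168:
  red-flowered: 168 × 1/4 = 42
  pink-flowered: 168 × 2/4 = 84
  white-flowered: 168 × 1/4 = 42
Contribution of red-flowered: (43 − 42)² / 42 = 0.0238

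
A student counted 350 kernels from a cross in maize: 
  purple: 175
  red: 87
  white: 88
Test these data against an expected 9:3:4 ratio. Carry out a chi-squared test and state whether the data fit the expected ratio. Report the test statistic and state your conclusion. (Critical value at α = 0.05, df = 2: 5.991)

Under the 9:3:4 hypothesis (Σ ratio = 16, N = 350):
  purple: 350 × 9/16 = 196.875
  red: 350 × 3/16 = 65.625
  white: 350 × 4/16 = 87.5
χ² = Σ (O − E)² / E
  purple: (175 − 196.875)² / 196.875 = 2.4306
  red: (87 − 65.625)² / 65.625 = 6.9621
  white: (88 − 87.5)² / 87.5 = 0.0029
χ² = 2.4306 + 6.9621 + 0.0029 = 9.3956 ≈ 9.396
Degrees of freedom = 3 − 1 = 2; critical value at α = 0.05 is 5.991.
Since 9.396 > 5.991, we reject the null hypothesis — the data do not fit the 9:3:4 ratio.

9.396; not consistent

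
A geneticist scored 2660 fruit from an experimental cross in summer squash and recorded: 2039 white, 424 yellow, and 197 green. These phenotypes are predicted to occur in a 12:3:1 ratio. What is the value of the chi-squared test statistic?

17.861

Total ratio parts = 16. Expected numbers out of 2660:
  white: 2660 × 12/16 = 1995
  yellow: 2660 × 3/16 = 498.75
  green: 2660 × 1/16 = 166.25
χ² = Σ (O − E)² / E
  white: (2039 − 1995)² / 1995 = 0.9704
  yellow: (424 − 498.75)² / 498.75 = 11.2031
  green: (197 − 166.25)² / 166.25 = 5.6876
χ² = 0.9704 + 11.2031 + 5.6876 = 17.8611 ≈ 17.861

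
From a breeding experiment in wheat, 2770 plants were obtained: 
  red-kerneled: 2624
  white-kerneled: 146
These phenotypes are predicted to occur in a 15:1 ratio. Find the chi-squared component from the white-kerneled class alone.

Total ratio parts = 16. Expected numbers out of 2770:
  red-kerneled: 2770 × 15/16 = 2596.875
  white-kerneled: 2770 × 1/16 = 173.125
Contribution of white-kerneled: (146 − 173.125)² / 173.125 = 4.2499

4.250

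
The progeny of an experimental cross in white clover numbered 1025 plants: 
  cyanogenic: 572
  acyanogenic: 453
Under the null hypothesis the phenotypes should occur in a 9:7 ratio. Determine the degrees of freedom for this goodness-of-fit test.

1

A goodness-of-fit test with 2 phenotype classes has df = 2 − 1 = 1.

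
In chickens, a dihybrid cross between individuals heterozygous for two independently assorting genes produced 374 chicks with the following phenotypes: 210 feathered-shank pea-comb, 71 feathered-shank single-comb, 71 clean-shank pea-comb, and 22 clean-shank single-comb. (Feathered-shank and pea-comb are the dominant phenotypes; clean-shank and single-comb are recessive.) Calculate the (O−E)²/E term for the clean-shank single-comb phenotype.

A dihybrid F₂ with independent assortment and complete dominance at both loci gives a 9:3:3:1 phenotypic ratio.
Total ratio parts = 16. Expected numbers out of 374:
  feathered-shank pea-comb: 374 × 9/16 = 210.375
  feathered-shank single-comb: 374 × 3/16 = 70.125
  clean-shank pea-comb: 374 × 3/16 = 70.125
  clean-shank single-comb: 374 × 1/16 = 23.375
Contribution of clean-shank single-comb: (22 − 23.375)² / 23.375 = 0.0809

0.081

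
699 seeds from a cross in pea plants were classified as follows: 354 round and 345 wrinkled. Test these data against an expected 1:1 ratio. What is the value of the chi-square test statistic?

The 1:1 ratio has 2 parts, so with N = 699 the expected counts are:
  round: 699 × 1/2 = 349.5
  wrinkled: 699 × 1/2 = 349.5
χ² = Σ (O − E)² / E
  round: (354 − 349.5)² / 349.5 = 0.0579
  wrinkled: (345 − 349.5)² / 349.5 = 0.0579
χ² = 0.0579 + 0.0579 = 0.1158 ≈ 0.116

0.116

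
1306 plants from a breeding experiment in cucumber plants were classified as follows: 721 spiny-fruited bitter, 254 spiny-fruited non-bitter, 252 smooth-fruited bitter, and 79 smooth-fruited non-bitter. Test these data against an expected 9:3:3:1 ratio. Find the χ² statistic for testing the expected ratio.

Total ratio parts = 16. Expected numbers out of 1306:
  spiny-fruited bitter: 1306 × 9/16 = 734.625
  spiny-fruited non-bitter: 1306 × 3/16 = 244.875
  smooth-fruited bitter: 1306 × 3/16 = 244.875
  smooth-fruited non-bitter: 1306 × 1/16 = 81.625
χ² = Σ (O − E)² / E
  spiny-fruited bitter: (721 − 734.625)² / 734.625 = 0.2527
  spiny-fruited non-bitter: (254 − 244.875)² / 244.875 = 0.3400
  smooth-fruited bitter: (252 − 244.875)² / 244.875 = 0.2073
  smooth-fruited non-bitter: (79 − 81.625)² / 81.625 = 0.0844
χ² = 0.2527 + 0.3400 + 0.2073 + 0.0844 = 0.8844 ≈ 0.884

0.884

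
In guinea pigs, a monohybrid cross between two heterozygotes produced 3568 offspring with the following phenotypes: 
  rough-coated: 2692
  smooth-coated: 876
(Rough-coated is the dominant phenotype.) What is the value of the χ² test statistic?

0.383

For a monohybrid cross between heterozygotes with complete dominance, the expected phenotypic ratio is 3:1.
Expected counts for N = 3568 under a 3:1 ratio (total parts = 4):
  rough-coated: 3568 × 3/4 = 2676
  smooth-coated: 3568 × 1/4 = 892
χ² = Σ (O − E)² / E
  rough-coated: (2692 − 2676)² / 2676 = 0.0957
  smooth-coated: (876 − 892)² / 892 = 0.2870
χ² = 0.0957 + 0.2870 = 0.3827 ≈ 0.383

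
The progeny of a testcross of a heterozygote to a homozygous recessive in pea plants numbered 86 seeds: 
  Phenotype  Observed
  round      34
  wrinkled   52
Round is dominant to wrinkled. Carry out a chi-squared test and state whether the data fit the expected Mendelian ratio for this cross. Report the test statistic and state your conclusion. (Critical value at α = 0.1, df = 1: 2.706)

A testcross of a heterozygote (Aa × aa) gives a 1:1 phenotypic ratio.
Under the 1:1 hypothesis (Σ ratio = 2, N = 86):
  round: 86 × 1/2 = 43
  wrinkled: 86 × 1/2 = 43
χ² = Σ (O − E)² / E
  round: (34 − 43)² / 43 = 1.8837
  wrinkled: (52 − 43)² / 43 = 1.8837
χ² = 1.8837 + 1.8837 = 3.7674 ≈ 3.767
Degrees of freedom = 2 − 1 = 1; critical value at α = 0.1 is 2.706.
Since 3.767 > 2.706, we reject the null hypothesis — the data do not fit the 1:1 ratio.

3.767; not consistent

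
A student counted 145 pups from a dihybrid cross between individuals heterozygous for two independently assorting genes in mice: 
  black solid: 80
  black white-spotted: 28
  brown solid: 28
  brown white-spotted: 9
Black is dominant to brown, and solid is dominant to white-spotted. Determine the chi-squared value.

0.079

A dihybrid F₂ with independent assortment and complete dominance at both loci gives a 9:3:3:1 phenotypic ratio.
Under the 9:3:3:1 hypothesis (Σ ratio = 16, N = 145):
  black solid: 145 × 9/16 = 81.5625
  black white-spotted: 145 × 3/16 = 27.1875
  brown solid: 145 × 3/16 = 27.1875
  brown white-spotted: 145 × 1/16 = 9.0625
χ² = Σ (O − E)² / E
  black solid: (80 − 81.5625)² / 81.5625 = 0.0299
  black white-spotted: (28 − 27.1875)² / 27.1875 = 0.0243
  brown solid: (28 − 27.1875)² / 27.1875 = 0.0243
  brown white-spotted: (9 − 9.0625)² / 9.0625 = 0.0004
χ² = 0.0299 + 0.0243 + 0.0243 + 0.0004 = 0.0789 ≈ 0.079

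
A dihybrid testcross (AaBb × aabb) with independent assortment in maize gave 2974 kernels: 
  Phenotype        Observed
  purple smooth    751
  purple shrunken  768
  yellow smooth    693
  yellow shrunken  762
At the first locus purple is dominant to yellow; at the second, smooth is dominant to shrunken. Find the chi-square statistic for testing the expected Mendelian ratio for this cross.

4.773

A dihybrid testcross with independent assortment gives a 1:1:1:1 ratio.
Under the 1:1:1:1 hypothesis (Σ ratio = 4, N = 2974):
  purple smooth: 2974 × 1/4 = 743.5
  purple shrunken: 2974 × 1/4 = 743.5
  yellow smooth: 2974 × 1/4 = 743.5
  yellow shrunken: 2974 × 1/4 = 743.5
χ² = Σ (O − E)² / E
  purple smooth: (751 − 743.5)² / 743.5 = 0.0757
  purple shrunken: (768 − 743.5)² / 743.5 = 0.8073
  yellow smooth: (693 − 743.5)² / 743.5 = 3.4301
  yellow shrunken: (762 − 743.5)² / 743.5 = 0.4603
χ² = 0.0757 + 0.8073 + 3.4301 + 0.4603 = 4.7734 ≈ 4.773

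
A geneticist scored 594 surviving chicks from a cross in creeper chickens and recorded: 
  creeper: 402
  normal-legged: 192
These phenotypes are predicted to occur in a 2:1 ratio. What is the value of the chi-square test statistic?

0.273

Under the 2:1 hypothesis (Σ ratio = 3, N = 594):
  creeper: 594 × 2/3 = 396
  normal-legged: 594 × 1/3 = 198
χ² = Σ (O − E)² / E
  creeper: (402 − 396)² / 396 = 0.0909
  normal-legged: (192 − 198)² / 198 = 0.1818
χ² = 0.0909 + 0.1818 = 0.2727 ≈ 0.273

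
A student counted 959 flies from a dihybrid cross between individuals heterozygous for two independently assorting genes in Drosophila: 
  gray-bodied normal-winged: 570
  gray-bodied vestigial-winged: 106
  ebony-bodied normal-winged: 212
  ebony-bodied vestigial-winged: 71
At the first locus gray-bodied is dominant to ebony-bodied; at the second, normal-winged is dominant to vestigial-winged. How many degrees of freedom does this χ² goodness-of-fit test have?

3

A dihybrid F₂ with independent assortment and complete dominance at both loci gives a 9:3:3:1 phenotypic ratio.
A goodness-of-fit test with 4 phenotype classes has df = 4 − 1 = 3.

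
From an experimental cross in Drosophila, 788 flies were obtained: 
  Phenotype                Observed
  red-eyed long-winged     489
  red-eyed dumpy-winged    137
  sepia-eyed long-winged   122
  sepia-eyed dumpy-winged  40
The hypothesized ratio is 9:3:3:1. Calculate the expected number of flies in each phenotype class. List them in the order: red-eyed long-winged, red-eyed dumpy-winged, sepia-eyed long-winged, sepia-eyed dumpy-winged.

443.25, 147.75, 147.75, 49.25

Total ratio parts = 16. Expected numbers out of 788:
  red-eyed long-winged: 788 × 9/16 = 443.25
  red-eyed dumpy-winged: 788 × 3/16 = 147.75
  sepia-eyed long-winged: 788 × 3/16 = 147.75
  sepia-eyed dumpy-winged: 788 × 1/16 = 49.25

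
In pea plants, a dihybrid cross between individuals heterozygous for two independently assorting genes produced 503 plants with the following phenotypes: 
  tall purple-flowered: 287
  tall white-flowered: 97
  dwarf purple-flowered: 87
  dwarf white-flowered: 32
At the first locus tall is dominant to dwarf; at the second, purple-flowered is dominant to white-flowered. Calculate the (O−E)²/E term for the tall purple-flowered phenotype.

A dihybrid F₂ with independent assortment and complete dominance at both loci gives a 9:3:3:1 phenotypic ratio.
The 9:3:3:1 ratio has 16 parts, so with N = 503 the expected counts are:
  tall purple-flowered: 503 × 9/16 = 282.9375
  tall white-flowered: 503 × 3/16 = 94.3125
  dwarf purple-flowered: 503 × 3/16 = 94.3125
  dwarf white-flowered: 503 × 1/16 = 31.4375
Contribution of tall purple-flowered: (287 − 282.9375)² / 282.9375 = 0.0583

0.058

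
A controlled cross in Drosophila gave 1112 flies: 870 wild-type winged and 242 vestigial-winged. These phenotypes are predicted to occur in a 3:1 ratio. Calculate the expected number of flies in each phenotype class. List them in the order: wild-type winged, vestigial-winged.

Total ratio parts = 4. Expected numbers out of 1112:
  wild-type winged: 1112 × 3/4 = 834
  vestigial-winged: 1112 × 1/4 = 278

834, 278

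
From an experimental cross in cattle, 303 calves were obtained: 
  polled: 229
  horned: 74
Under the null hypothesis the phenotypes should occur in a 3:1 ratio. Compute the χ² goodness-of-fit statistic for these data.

The 3:1 ratio has 4 parts, so with N = 303 the expected counts are:
  polled: 303 × 3/4 = 227.25
  horned: 303 × 1/4 = 75.75
χ² = Σ (O − E)² / E
  polled: (229 − 227.25)² / 227.25 = 0.0135
  horned: (74 − 75.75)² / 75.75 = 0.0404
χ² = 0.0135 + 0.0404 = 0.0539 ≈ 0.054

0.054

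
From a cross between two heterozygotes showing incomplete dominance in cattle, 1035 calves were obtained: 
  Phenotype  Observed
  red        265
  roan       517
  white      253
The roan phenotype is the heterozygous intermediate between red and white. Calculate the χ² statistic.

0.279

With incomplete dominance, a heterozygote × heterozygote cross gives a 1:2:1 phenotypic ratio.
The 1:2:1 ratio has 4 parts, so with N = 1035 the expected counts are:
  red: 1035 × 1/4 = 258.75
  roan: 1035 × 2/4 = 517.5
  white: 1035 × 1/4 = 258.75
χ² = Σ (O − E)² / E
  red: (265 − 258.75)² / 258.75 = 0.1510
  roan: (517 − 517.5)² / 517.5 = 0.0005
  white: (253 − 258.75)² / 258.75 = 0.1278
χ² = 0.1510 + 0.0005 + 0.1278 = 0.2793 ≈ 0.279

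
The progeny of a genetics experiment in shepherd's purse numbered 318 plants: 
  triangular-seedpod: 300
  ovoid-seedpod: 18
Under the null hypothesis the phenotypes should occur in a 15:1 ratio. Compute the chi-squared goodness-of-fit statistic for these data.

Expected counts for N = 318 under a 15:1 ratio (total parts = 16):
  triangular-seedpod: 318 × 15/16 = 298.125
  ovoid-seedpod: 318 × 1/16 = 19.875
χ² = Σ (O − E)² / E
  triangular-seedpod: (300 − 298.125)² / 298.125 = 0.0118
  ovoid-seedpod: (18 − 19.875)² / 19.875 = 0.1769
χ² = 0.0118 + 0.1769 = 0.1887 ≈ 0.189

0.189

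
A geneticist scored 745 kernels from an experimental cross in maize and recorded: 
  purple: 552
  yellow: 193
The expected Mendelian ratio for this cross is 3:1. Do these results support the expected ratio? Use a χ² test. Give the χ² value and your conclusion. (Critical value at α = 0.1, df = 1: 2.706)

Expected counts for N = 745 under a 3:1 ratio (total parts = 4):
  purple: 745 × 3/4 = 558.75
  yellow: 745 × 1/4 = 186.25
χ² = Σ (O − E)² / E
  purple: (552 − 558.75)² / 558.75 = 0.0815
  yellow: (193 − 186.25)² / 186.25 = 0.2446
χ² = 0.0815 + 0.2446 = 0.3261 ≈ 0.326
Degrees of freedom = 2 − 1 = 1; critical value at α = 0.1 is 2.706.
Since 0.326 < 2.706, we fail to reject the null hypothesis — the data are consistent with the 3:1 ratio.

0.326; consistent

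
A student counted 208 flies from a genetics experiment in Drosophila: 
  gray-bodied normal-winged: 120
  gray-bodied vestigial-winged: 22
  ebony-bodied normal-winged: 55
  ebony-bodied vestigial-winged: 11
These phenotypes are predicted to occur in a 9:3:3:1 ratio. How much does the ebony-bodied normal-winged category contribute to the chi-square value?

The 9:3:3:1 ratio has 16 parts, so with N = 208 the expected counts are:
  gray-bodied normal-winged: 208 × 9/16 = 117
  gray-bodied vestigial-winged: 208 × 3/16 = 39
  ebony-bodied normal-winged: 208 × 3/16 = 39
  ebony-bodied vestigial-winged: 208 × 1/16 = 13
Contribution of ebony-bodied normal-winged: (55 − 39)² / 39 = 6.5641

6.564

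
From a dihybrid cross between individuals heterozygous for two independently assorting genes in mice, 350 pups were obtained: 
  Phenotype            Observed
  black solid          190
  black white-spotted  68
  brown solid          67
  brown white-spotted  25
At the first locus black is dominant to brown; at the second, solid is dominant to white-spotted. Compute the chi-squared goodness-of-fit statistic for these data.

0.801

A dihybrid F₂ with independent assortment and complete dominance at both loci gives a 9:3:3:1 phenotypic ratio.
Expected counts for N = 350 under a 9:3:3:1 ratio (total parts = 16):
  black solid: 350 × 9/16 = 196.875
  black white-spotted: 350 × 3/16 = 65.625
  brown solid: 350 × 3/16 = 65.625
  brown white-spotted: 350 × 1/16 = 21.875
χ² = Σ (O − E)² / E
  black solid: (190 − 196.875)² / 196.875 = 0.2401
  black white-spotted: (68 − 65.625)² / 65.625 = 0.0860
  brown solid: (67 − 65.625)² / 65.625 = 0.0288
  brown white-spotted: (25 − 21.875)² / 21.875 = 0.4464
χ² = 0.2401 + 0.0860 + 0.0288 + 0.4464 = 0.8013 ≈ 0.801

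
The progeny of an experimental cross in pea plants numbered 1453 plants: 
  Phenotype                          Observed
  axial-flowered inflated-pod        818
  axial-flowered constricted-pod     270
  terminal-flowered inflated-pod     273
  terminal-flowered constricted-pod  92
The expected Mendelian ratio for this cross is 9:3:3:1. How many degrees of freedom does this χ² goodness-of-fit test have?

A goodness-of-fit test with 4 phenotype classes has df = 4 − 1 = 3.

3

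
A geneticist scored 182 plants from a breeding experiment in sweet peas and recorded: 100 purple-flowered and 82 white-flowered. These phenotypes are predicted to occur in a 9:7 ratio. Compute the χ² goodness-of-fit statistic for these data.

0.126

Total ratio parts = 16. Expected numbers out of 182:
  purple-flowered: 182 × 9/16 = 102.375
  white-flowered: 182 × 7/16 = 79.625
χ² = Σ (O − E)² / E
  purple-flowered: (100 − 102.375)² / 102.375 = 0.0551
  white-flowered: (82 − 79.625)² / 79.625 = 0.0708
χ² = 0.0551 + 0.0708 = 0.1259 ≈ 0.126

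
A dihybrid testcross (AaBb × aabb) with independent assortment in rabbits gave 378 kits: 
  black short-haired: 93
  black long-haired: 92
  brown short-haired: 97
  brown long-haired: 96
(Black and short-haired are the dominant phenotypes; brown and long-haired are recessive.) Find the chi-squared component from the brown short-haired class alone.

A dihybrid testcross with independent assortment gives a 1:1:1:1 ratio.
Expected counts for N = 378 under a 1:1:1:1 ratio (total parts = 4):
  black short-haired: 378 × 1/4 = 94.5
  black long-haired: 378 × 1/4 = 94.5
  brown short-haired: 378 × 1/4 = 94.5
  brown long-haired: 378 × 1/4 = 94.5
Contribution of brown short-haired: (97 − 94.5)² / 94.5 = 0.0661

0.066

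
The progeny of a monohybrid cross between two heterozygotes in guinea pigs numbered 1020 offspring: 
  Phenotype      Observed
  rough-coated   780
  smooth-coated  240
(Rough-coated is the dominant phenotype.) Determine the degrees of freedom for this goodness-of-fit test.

For a monohybrid cross between heterozygotes with complete dominance, the expected phenotypic ratio is 3:1.
A goodness-of-fit test with 2 phenotype classes has df = 2 − 1 = 1.

1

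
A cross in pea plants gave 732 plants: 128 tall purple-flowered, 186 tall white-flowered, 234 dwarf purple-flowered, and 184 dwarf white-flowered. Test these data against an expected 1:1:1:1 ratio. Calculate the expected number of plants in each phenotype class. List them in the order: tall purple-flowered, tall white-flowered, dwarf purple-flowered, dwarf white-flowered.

183, 183, 183, 183

Total ratio parts = 4. Expected numbers out of 732:
  tall purple-flowered: 732 × 1/4 = 183
  tall white-flowered: 732 × 1/4 = 183
  dwarf purple-flowered: 732 × 1/4 = 183
  dwarf white-flowered: 732 × 1/4 = 183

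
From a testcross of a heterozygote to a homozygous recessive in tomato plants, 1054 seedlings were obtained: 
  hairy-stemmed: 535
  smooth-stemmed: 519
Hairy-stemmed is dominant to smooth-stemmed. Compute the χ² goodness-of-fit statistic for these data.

A testcross of a heterozygote (Aa × aa) gives a 1:1 phenotypic ratio.
Total ratio parts = 2. Expected numbers out of 1054:
  hairy-stemmed: 1054 × 1/2 = 527
  smooth-stemmed: 1054 × 1/2 = 527
χ² = Σ (O − E)² / E
  hairy-stemmed: (535 − 527)² / 527 = 0.1214
  smooth-stemmed: (519 − 527)² / 527 = 0.1214
χ² = 0.1214 + 0.1214 = 0.2428 ≈ 0.243

0.243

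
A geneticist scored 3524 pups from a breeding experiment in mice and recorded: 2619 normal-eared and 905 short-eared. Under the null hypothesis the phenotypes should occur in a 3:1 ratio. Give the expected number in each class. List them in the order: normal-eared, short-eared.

The 3:1 ratio has 4 parts, so with N = 3524 the expected counts are:
  normal-eared: 3524 × 3/4 = 2643
  short-eared: 3524 × 1/4 = 881

2643, 881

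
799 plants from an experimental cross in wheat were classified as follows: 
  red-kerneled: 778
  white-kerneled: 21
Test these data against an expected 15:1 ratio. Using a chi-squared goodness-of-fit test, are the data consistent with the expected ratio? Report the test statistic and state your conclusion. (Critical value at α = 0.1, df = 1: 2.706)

The 15:1 ratio has 16 parts, so with N = 799 the expected counts are:
  red-kerneled: 799 × 15/16 = 749.0625
  white-kerneled: 799 × 1/16 = 49.9375
χ² = Σ (O − E)² / E
  red-kerneled: (778 − 749.0625)² / 749.0625 = 1.1179
  white-kerneled: (21 − 49.9375)² / 49.9375 = 16.7685
χ² = 1.1179 + 16.7685 = 17.8864 ≈ 17.886
Degrees of freedom = 2 − 1 = 1; critical value at α = 0.1 is 2.706.
Since 17.886 > 2.706, we reject the null hypothesis — the data do not fit the 15:1 ratio.

17.886; not consistent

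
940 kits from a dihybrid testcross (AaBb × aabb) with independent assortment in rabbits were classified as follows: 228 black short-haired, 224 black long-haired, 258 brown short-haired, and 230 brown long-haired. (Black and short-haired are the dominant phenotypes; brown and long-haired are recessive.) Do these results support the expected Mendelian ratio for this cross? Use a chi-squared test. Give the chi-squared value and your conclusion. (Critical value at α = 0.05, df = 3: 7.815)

3.081; consistent

A dihybrid testcross with independent assortment gives a 1:1:1:1 ratio.
Under the 1:1:1:1 hypothesis (Σ ratio = 4, N = 940):
  black short-haired: 940 × 1/4 = 235
  black long-haired: 940 × 1/4 = 235
  brown short-haired: 940 × 1/4 = 235
  brown long-haired: 940 × 1/4 = 235
χ² = Σ (O − E)² / E
  black short-haired: (228 − 235)² / 235 = 0.2085
  black long-haired: (224 − 235)² / 235 = 0.5149
  brown short-haired: (258 − 235)² / 235 = 2.2511
  brown long-haired: (230 − 235)² / 235 = 0.1064
χ² = 0.2085 + 0.5149 + 2.2511 + 0.1064 = 3.0809 ≈ 3.081
Degrees of freedom = 4 − 1 = 3; critical value at α = 0.05 is 7.815.
Since 3.081 < 7.815, we fail to reject the null hypothesis — the data are consistent with the 1:1:1:1 ratio.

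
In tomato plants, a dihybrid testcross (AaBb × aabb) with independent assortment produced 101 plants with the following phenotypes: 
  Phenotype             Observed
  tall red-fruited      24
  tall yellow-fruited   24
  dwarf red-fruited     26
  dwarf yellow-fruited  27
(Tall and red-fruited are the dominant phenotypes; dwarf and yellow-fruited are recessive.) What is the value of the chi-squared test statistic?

A dihybrid testcross with independent assortment gives a 1:1:1:1 ratio.
Total ratio parts = 4. Expected numbers out of 101:
  tall red-fruited: 101 × 1/4 = 25.25
  tall yellow-fruited: 101 × 1/4 = 25.25
  dwarf red-fruited: 101 × 1/4 = 25.25
  dwarf yellow-fruited: 101 × 1/4 = 25.25
χ² = Σ (O − E)² / E
  tall red-fruited: (24 − 25.25)² / 25.25 = 0.0619
  tall yellow-fruited: (24 − 25.25)² / 25.25 = 0.0619
  dwarf red-fruited: (26 − 25.25)² / 25.25 = 0.0223
  dwarf yellow-fruited: (27 − 25.25)² / 25.25 = 0.1213
χ² = 0.0619 + 0.0619 + 0.0223 + 0.1213 = 0.2674 ≈ 0.267

0.267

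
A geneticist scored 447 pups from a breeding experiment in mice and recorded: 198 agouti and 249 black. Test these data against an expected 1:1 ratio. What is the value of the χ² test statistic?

Expected counts for N = 447 under a 1:1 ratio (total parts = 2):
  agouti: 447 × 1/2 = 223.5
  black: 447 × 1/2 = 223.5
χ² = Σ (O − E)² / E
  agouti: (198 − 223.5)² / 223.5 = 2.9094
  black: (249 − 223.5)² / 223.5 = 2.9094
χ² = 2.9094 + 2.9094 = 5.8188 ≈ 5.819

5.819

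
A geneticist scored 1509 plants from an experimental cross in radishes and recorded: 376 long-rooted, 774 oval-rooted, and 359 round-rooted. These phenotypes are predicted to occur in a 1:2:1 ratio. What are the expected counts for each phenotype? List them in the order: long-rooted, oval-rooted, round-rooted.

377.25, 754.5, 377.25

The 1:2:1 ratio has 4 parts, so with N = 1509 the expected counts are:
  long-rooted: 1509 × 1/4 = 377.25
  oval-rooted: 1509 × 2/4 = 754.5
  round-rooted: 1509 × 1/4 = 377.25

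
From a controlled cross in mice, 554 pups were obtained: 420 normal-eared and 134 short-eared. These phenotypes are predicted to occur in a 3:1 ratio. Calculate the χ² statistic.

0.195

The 3:1 ratio has 4 parts, so with N = 554 the expected counts are:
  normal-eared: 554 × 3/4 = 415.5
  short-eared: 554 × 1/4 = 138.5
χ² = Σ (O − E)² / E
  normal-eared: (420 − 415.5)² / 415.5 = 0.0487
  short-eared: (134 − 138.5)² / 138.5 = 0.1462
χ² = 0.0487 + 0.1462 = 0.1949 ≈ 0.195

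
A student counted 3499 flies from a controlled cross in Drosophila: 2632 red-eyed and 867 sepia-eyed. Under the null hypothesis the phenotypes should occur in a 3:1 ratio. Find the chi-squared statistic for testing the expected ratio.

0.092

Under the 3:1 hypothesis (Σ ratio = 4, N = 3499):
  red-eyed: 3499 × 3/4 = 2624.25
  sepia-eyed: 3499 × 1/4 = 874.75
χ² = Σ (O − E)² / E
  red-eyed: (2632 − 2624.25)² / 2624.25 = 0.0229
  sepia-eyed: (867 − 874.75)² / 874.75 = 0.0687
χ² = 0.0229 + 0.0687 = 0.0916 ≈ 0.092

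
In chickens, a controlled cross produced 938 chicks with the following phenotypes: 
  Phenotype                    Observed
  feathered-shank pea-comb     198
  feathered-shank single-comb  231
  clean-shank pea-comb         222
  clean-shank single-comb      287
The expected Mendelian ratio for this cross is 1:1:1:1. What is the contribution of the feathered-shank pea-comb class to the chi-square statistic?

The 1:1:1:1 ratio has 4 parts, so with N = 938 the expected counts are:
  feathered-shank pea-comb: 938 × 1/4 = 234.5
  feathered-shank single-comb: 938 × 1/4 = 234.5
  clean-shank pea-comb: 938 × 1/4 = 234.5
  clean-shank single-comb: 938 × 1/4 = 234.5
Contribution of feathered-shank pea-comb: (198 − 234.5)² / 234.5 = 5.6812

5.681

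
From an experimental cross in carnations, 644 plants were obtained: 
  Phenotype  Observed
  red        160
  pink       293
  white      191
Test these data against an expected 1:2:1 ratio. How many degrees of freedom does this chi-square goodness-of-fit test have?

A goodness-of-fit test with 3 phenotype classes has df = 3 − 1 = 2.

2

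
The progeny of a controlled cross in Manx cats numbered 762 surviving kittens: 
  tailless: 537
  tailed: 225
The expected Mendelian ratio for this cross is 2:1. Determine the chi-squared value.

Under the 2:1 hypothesis (Σ ratio = 3, N = 762):
  tailless: 762 × 2/3 = 508
  tailed: 762 × 1/3 = 254
χ² = Σ (O − E)² / E
  tailless: (537 − 508)² / 508 = 1.6555
  tailed: (225 − 254)² / 254 = 3.3110
χ² = 1.6555 + 3.3110 = 4.9665 ≈ 4.967

4.967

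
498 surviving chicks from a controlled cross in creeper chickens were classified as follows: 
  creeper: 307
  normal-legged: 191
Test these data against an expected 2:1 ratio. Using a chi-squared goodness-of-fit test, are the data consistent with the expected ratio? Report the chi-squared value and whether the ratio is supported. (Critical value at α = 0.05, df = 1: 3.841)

5.648; not consistent

Expected counts for N = 498 under a 2:1 ratio (total parts = 3):
  creeper: 498 × 2/3 = 332
  normal-legged: 498 × 1/3 = 166
χ² = Σ (O − E)² / E
  creeper: (307 − 332)² / 332 = 1.8825
  normal-legged: (191 − 166)² / 166 = 3.7651
χ² = 1.8825 + 3.7651 = 5.6476 ≈ 5.648
Degrees of freedom = 2 − 1 = 1; critical value at α = 0.05 is 3.841.
Since 5.648 > 3.841, we reject the null hypothesis — the data do not fit the 2:1 ratio.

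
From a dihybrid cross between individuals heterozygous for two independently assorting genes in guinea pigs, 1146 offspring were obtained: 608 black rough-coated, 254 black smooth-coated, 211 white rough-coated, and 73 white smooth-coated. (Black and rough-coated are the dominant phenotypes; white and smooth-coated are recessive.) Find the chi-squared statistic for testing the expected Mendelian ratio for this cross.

9.301

A dihybrid F₂ with independent assortment and complete dominance at both loci gives a 9:3:3:1 phenotypic ratio.
Expected counts for N = 1146 under a 9:3:3:1 ratio (total parts = 16):
  black rough-coated: 1146 × 9/16 = 644.625
  black smooth-coated: 1146 × 3/16 = 214.875
  white rough-coated: 1146 × 3/16 = 214.875
  white smooth-coated: 1146 × 1/16 = 71.625
χ² = Σ (O − E)² / E
  black rough-coated: (608 − 644.625)² / 644.625 = 2.0809
  black smooth-coated: (254 − 214.875)² / 214.875 = 7.1240
  white rough-coated: (211 − 214.875)² / 214.875 = 0.0699
  white smooth-coated: (73 − 71.625)² / 71.625 = 0.0264
χ² = 2.0809 + 7.1240 + 0.0699 + 0.0264 = 9.3012 ≈ 9.301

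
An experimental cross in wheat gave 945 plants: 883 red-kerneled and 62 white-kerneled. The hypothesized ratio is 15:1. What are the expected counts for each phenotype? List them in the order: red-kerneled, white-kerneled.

Expected counts for N = 945 under a 15:1 ratio (total parts = 16):
  red-kerneled: 945 × 15/16 = 885.9375
  white-kerneled: 945 × 1/16 = 59.0625

885.9375, 59.0625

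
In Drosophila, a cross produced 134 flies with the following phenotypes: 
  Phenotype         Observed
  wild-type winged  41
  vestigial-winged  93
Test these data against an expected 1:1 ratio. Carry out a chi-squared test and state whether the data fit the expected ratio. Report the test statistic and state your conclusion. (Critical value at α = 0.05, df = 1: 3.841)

Total ratio parts = 2. Expected numbers out of 134:
  wild-type winged: 134 × 1/2 = 67
  vestigial-winged: 134 × 1/2 = 67
χ² = Σ (O − E)² / E
  wild-type winged: (41 − 67)² / 67 = 10.0896
  vestigial-winged: (93 − 67)² / 67 = 10.0896
χ² = 10.0896 + 10.0896 = 20.1792 ≈ 20.179
Degrees of freedom = 2 − 1 = 1; critical value at α = 0.05 is 3.841.
Since 20.179 > 3.841, we reject the null hypothesis — the data do not fit the 1:1 ratio.

20.179; not consistent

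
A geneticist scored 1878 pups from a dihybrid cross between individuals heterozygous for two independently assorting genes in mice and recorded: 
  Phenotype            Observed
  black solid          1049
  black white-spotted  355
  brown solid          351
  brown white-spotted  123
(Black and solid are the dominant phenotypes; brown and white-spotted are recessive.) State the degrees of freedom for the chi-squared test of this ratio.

3

A dihybrid F₂ with independent assortment and complete dominance at both loci gives a 9:3:3:1 phenotypic ratio.
A goodness-of-fit test with 4 phenotype classes has df = 4 − 1 = 3.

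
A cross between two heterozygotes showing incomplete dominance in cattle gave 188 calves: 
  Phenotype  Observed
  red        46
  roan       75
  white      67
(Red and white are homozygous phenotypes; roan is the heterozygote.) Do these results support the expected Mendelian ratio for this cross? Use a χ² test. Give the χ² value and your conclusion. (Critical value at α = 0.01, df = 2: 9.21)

With incomplete dominance, a heterozygote × heterozygote cross gives a 1:2:1 phenotypic ratio.
Expected counts for N = 188 under a 1:2:1 ratio (total parts = 4):
  red: 188 × 1/4 = 47
  roan: 188 × 2/4 = 94
  white: 188 × 1/4 = 47
χ² = Σ (O − E)² / E
  red: (46 − 47)² / 47 = 0.0213
  roan: (75 − 94)² / 94 = 3.8404
  white: (67 − 47)² / 47 = 8.5106
χ² = 0.0213 + 3.8404 + 8.5106 = 12.3723 ≈ 12.372
Degrees of freedom = 3 − 1 = 2; critical value at α = 0.01 is 9.21.
Since 12.372 > 9.21, we reject the null hypothesis — the data do not fit the 1:2:1 ratio.

12.372; not consistent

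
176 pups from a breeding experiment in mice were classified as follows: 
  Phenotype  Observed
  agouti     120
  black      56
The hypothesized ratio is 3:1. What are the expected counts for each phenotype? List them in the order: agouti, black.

132, 44

Total ratio parts = 4. Expected numbers out of 176:
  agouti: 176 × 3/4 = 132
  black: 176 × 1/4 = 44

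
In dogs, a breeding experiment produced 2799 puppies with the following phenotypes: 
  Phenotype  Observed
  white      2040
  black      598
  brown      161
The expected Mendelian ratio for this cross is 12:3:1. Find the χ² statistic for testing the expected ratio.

12.989

Under the 12:3:1 hypothesis (Σ ratio = 16, N = 2799):
  white: 2799 × 12/16 = 2099.25
  black: 2799 × 3/16 = 524.8125
  brown: 2799 × 1/16 = 174.9375
χ² = Σ (O − E)² / E
  white: (2040 − 2099.25)² / 2099.25 = 1.6723
  black: (598 − 524.8125)² / 524.8125 = 10.2063
  brown: (161 − 174.9375)² / 174.9375 = 1.1104
χ² = 1.6723 + 10.2063 + 1.1104 = 12.989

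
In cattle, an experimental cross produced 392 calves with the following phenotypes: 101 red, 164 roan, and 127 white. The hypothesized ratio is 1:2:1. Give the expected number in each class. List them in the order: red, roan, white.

The 1:2:1 ratio has 4 parts, so with N = 392 the expected counts are:
  red: 392 × 1/4 = 98
  roan: 392 × 2/4 = 196
  white: 392 × 1/4 = 98

98, 196, 98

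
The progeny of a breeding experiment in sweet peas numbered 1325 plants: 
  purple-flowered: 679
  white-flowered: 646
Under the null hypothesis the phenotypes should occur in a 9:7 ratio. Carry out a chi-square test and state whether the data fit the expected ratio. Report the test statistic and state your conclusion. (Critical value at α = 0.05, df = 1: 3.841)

Total ratio parts = 16. Expected numbers out of 1325:
  purple-flowered: 1325 × 9/16 = 745.3125
  white-flowered: 1325 × 7/16 = 579.6875
χ² = Σ (O − E)² / E
  purple-flowered: (679 − 745.3125)² / 745.3125 = 5.9000
  white-flowered: (646 − 579.6875)² / 579.6875 = 7.5857
χ² = 5.9000 + 7.5857 = 13.4857 ≈ 13.486
Degrees of freedom = 2 − 1 = 1; critical value at α = 0.05 is 3.841.
Since 13.486 > 3.841, we reject the null hypothesis — the data do not fit the 9:7 ratio.

13.486; not consistent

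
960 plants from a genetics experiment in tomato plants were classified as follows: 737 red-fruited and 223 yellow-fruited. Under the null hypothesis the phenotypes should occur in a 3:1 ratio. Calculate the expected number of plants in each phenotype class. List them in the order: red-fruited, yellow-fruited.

720, 240

Total ratio parts = 4. Expected numbers out of 960:
  red-fruited: 960 × 3/4 = 720
  yellow-fruited: 960 × 1/4 = 240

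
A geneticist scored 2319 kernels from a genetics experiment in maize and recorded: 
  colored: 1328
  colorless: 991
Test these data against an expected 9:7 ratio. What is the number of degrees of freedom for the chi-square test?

1

A goodness-of-fit test with 2 phenotype classes has df = 2 − 1 = 1.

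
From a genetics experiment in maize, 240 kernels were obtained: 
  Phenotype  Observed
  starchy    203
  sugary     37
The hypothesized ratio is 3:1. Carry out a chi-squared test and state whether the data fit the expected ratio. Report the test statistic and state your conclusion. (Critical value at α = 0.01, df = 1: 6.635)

Total ratio parts = 4. Expected numbers out of 240:
  starchy: 240 × 3/4 = 180
  sugary: 240 × 1/4 = 60
χ² = Σ (O − E)² / E
  starchy: (203 − 180)² / 180 = 2.9389
  sugary: (37 − 60)² / 60 = 8.8167
χ² = 2.9389 + 8.8167 = 11.7556 ≈ 11.756
Degrees of freedom = 2 − 1 = 1; critical value at α = 0.01 is 6.635.
Since 11.756 > 6.635, we reject the null hypothesis — the data do not fit the 3:1 ratio.

11.756; not consistent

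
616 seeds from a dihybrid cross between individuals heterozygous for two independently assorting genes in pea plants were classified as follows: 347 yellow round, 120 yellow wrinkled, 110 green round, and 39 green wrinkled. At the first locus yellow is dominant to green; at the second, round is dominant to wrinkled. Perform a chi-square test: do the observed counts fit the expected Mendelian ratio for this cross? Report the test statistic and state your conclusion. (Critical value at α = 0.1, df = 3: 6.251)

0.444; consistent

A dihybrid F₂ with independent assortment and complete dominance at both loci gives a 9:3:3:1 phenotypic ratio.
Under the 9:3:3:1 hypothesis (Σ ratio = 16, N = 616):
  yellow round: 616 × 9/16 = 346.5
  yellow wrinkled: 616 × 3/16 = 115.5
  green round: 616 × 3/16 = 115.5
  green wrinkled: 616 × 1/16 = 38.5
χ² = Σ (O − E)² / E
  yellow round: (347 − 346.5)² / 346.5 = 0.0007
  yellow wrinkled: (120 − 115.5)² / 115.5 = 0.1753
  green round: (110 − 115.5)² / 115.5 = 0.2619
  green wrinkled: (39 − 38.5)² / 38.5 = 0.0065
χ² = 0.0007 + 0.1753 + 0.2619 + 0.0065 = 0.4444 ≈ 0.444
Degrees of freedom = 4 − 1 = 3; critical value at α = 0.1 is 6.251.
Since 0.444 < 6.251, we fail to reject the null hypothesis — the data are consistent with the 9:3:3:1 ratio.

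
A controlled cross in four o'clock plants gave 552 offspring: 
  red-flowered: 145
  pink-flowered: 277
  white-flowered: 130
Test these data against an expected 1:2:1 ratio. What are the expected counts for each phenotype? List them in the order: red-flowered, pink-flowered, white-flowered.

138, 276, 138

Expected counts for N = 552 under a 1:2:1 ratio (total parts = 4):
  red-flowered: 552 × 1/4 = 138
  pink-flowered: 552 × 2/4 = 276
  white-flowered: 552 × 1/4 = 138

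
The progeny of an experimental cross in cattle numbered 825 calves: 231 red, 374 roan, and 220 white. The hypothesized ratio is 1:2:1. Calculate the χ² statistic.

7.480

Expected counts for N = 825 under a 1:2:1 ratio (total parts = 4):
  red: 825 × 1/4 = 206.25
  roan: 825 × 2/4 = 412.5
  white: 825 × 1/4 = 206.25
χ² = Σ (O − E)² / E
  red: (231 − 206.25)² / 206.25 = 2.9700
  roan: (374 − 412.5)² / 412.5 = 3.5933
  white: (220 − 206.25)² / 206.25 = 0.9167
χ² = 2.9700 + 3.5933 + 0.9167 = 7.480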